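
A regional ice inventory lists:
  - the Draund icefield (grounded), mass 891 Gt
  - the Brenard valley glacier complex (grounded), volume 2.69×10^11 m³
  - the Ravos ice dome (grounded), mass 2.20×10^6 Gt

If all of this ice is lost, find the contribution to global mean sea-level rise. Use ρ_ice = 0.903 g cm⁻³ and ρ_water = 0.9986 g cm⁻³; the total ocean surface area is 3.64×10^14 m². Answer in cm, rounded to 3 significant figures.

≈ 606 cm

Draund: 891 Gt = 8.910×10^14 kg; dividing by ρ_w = 0.9986 g cm⁻³ = 998.6 kg m⁻³ gives 8.922×10^11 m³ of water.
Brenard: 2.69×10^11 m³ × (903/998.6) = 2.432×10^11 m³ of water.
Ravos: 2.20×10^6 Gt = 2.200×10^18 kg; dividing by ρ_w = 998.6 kg m⁻³ gives 2.203×10^15 m³ of water.
Total added water ≈ 2.204×10^15 m³ over 3.64×10^14 m² → Δh = 6.06 m = 606 cm.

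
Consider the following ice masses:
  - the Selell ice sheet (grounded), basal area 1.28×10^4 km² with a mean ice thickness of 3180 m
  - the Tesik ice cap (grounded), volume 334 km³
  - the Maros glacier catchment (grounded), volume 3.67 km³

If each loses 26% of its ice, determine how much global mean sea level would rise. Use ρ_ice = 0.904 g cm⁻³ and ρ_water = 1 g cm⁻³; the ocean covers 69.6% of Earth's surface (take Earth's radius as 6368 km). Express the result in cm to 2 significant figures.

≈ 2.7 cm

Selell: ice volume = 1.28×10^4 km² × 3180 m = 4.070×10^4 km³; 0.26 × 4.070×10^4 × (904/1000) = 9567 km³ of water.
Tesik: 0.26 × 334 km³ × (904/1000) = 78.50 km³ of water.
Maros: 0.26 × 3.67 km³ × (904/1000) = 0.8626 km³ of water.
Total added water ≈ 9.646×10^12 m³ over 3.55×10^14 m² → Δh = 0.0272 m = 2.7 cm.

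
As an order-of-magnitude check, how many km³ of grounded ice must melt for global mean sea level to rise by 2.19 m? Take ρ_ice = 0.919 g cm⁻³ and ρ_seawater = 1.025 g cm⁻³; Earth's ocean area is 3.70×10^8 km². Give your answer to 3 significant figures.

Required water volume = Δh × A = 2.19 m × 3.70×10^14 m² = 8.103×10^14 m³ = 8.103×10^5 km³.
Ice volume = water volume × ρ_w/ρ_ice = 8.103×10^5 × 1025/919 = 9.04×10^5 km³.

≈ 9.04×10^5 km³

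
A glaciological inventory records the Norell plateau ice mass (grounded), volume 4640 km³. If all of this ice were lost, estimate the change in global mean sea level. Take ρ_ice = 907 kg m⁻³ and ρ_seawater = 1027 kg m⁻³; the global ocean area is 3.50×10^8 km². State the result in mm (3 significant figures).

Norell: 4640 km³ × (907/1027) = 4098 km³ of water.
Spread over 3.50×10^14 m² of ocean, Δh = 4.098×10^12 / 3.50×10^14 = 0.0117 m = 11.7 mm.

≈ 11.7 mm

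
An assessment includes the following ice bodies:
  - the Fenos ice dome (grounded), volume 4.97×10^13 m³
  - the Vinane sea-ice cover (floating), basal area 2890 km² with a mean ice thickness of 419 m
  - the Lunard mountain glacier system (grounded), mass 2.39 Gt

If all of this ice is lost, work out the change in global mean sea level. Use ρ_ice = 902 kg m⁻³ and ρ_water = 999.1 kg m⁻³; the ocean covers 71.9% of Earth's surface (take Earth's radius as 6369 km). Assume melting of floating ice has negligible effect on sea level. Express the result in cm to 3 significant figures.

≈ 12.2 cm

Fenos: 4.97×10^13 m³ × (902/999.1) = 4.487×10^13 m³ of water.
The Vinane sea-ice cover is floating and already displaces its own weight of water, so its melt adds essentially nothing to sea level.
Lunard: 2.39 Gt = 2.390×10^12 kg; dividing by ρ_w = 999.1 kg m⁻³ gives 2.392×10^9 m³ of water.
Total added water ≈ 4.487×10^13 m³ over 3.67×10^14 m² → Δh = 0.122 m = 12.2 cm.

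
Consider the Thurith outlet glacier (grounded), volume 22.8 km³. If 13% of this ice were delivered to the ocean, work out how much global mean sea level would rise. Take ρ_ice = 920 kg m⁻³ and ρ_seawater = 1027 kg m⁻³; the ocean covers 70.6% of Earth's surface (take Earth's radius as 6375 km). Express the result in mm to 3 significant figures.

Thurith: 0.13 × 22.8 km³ × (920/1027) = 2.655 km³ of water.
Spread over 3.61×10^14 m² of ocean, Δh = 2.655×10^9 / 3.61×10^14 = 7.36×10^-6 m = 7.36×10^-3 mm.

≈ 7.36×10^-3 mm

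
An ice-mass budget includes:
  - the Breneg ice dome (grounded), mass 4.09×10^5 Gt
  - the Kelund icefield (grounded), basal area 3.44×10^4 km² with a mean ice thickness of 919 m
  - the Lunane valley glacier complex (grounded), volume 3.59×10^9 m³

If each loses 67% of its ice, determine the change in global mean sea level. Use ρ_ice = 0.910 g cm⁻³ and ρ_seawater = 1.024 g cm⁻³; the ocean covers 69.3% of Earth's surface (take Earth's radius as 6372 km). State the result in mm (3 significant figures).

≈ 810 mm

Breneg: 0.67 × 4.09×10^5 Gt = 2.740×10^17 kg; dividing by ρ_w = 1.024 g cm⁻³ = 1024 kg m⁻³ gives 2.676×10^14 m³ of water.
Kelund: ice volume = 3.44×10^4 km² × 919 m = 3.161×10^4 km³; 0.67 × 3.161×10^4 × (910/1024) = 1.882×10^4 km³ of water.
Lunane: 0.67 × 3.59×10^9 m³ × (910/1024) = 2.138×10^9 m³ of water.
Total added water ≈ 2.864×10^14 m³ over 3.54×10^14 m² → Δh = 0.810 m = 810 mm.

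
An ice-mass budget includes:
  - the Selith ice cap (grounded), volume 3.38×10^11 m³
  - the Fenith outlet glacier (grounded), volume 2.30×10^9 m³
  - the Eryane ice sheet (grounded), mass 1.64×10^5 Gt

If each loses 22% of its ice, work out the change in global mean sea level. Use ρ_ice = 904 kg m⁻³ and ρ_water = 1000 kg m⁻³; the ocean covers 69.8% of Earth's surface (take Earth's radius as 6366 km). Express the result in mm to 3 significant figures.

≈ 102 mm

Selith: 0.22 × 3.38×10^11 m³ × (904/1000) = 6.722×10^10 m³ of water.
Fenith: 0.22 × 2.30×10^9 m³ × (904/1000) = 4.574×10^8 m³ of water.
Eryane: 0.22 × 1.64×10^5 Gt = 3.608×10^16 kg; dividing by ρ_w = 1000 kg m⁻³ gives 3.608×10^13 m³ of water.
Total added water ≈ 3.615×10^13 m³ over 3.55×10^14 m² → Δh = 0.102 m = 102 mm.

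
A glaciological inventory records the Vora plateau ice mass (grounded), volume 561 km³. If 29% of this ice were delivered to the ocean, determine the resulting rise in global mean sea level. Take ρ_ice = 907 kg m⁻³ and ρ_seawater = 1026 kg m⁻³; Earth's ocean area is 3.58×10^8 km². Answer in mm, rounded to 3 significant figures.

Vora: 0.29 × 561 km³ × (907/1026) = 143.8 km³ of water.
Spread over 3.58×10^14 m² of ocean, Δh = 1.438×10^11 / 3.58×10^14 = 4.02×10^-4 m = 0.402 mm.

≈ 0.402 mm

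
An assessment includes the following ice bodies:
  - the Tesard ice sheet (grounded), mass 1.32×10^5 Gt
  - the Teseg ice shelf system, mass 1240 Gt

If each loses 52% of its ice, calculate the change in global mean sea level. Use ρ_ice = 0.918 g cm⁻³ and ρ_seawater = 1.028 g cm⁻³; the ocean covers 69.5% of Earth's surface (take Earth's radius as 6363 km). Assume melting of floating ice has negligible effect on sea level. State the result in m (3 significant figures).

≈ 0.189 m

Tesard: 0.52 × 1.32×10^5 Gt = 6.864×10^16 kg; dividing by ρ_w = 1.028 g cm⁻³ = 1028 kg m⁻³ gives 6.677×10^13 m³ of water.
The Teseg ice shelf system is floating and already displaces its own weight of water, so its melt adds essentially nothing to sea level.
Total added water ≈ 6.677×10^13 m³ over 3.54×10^14 m² → Δh = 0.189 m.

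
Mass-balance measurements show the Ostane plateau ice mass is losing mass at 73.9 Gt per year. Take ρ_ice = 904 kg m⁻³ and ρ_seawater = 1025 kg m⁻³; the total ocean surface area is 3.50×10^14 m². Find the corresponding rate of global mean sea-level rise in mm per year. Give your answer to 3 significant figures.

ρ_w = 1025 kg m⁻³. Annual water volume added = 73.9 Gt / ρ_w = 7.390×10^13 kg / 1025 kg m⁻³ = 7.210×10^10 m³.
Δh per year = 7.210×10^10 / 3.50×10^14 = 2.06×10^-4 m = 0.206 mm.

≈ 0.206 mm/yr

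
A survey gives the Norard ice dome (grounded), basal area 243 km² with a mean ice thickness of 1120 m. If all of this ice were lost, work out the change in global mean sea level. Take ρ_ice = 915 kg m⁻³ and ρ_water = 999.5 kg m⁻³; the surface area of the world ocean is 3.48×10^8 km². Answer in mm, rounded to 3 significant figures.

≈ 0.716 mm

Norard: ice volume = 243 km² × 1120 m = 272.2 km³; 272.2 × (915/999.5) = 249.2 km³ of water.
Spread over 3.48×10^14 m² of ocean, Δh = 2.492×10^11 / 3.48×10^14 = 7.16×10^-4 m = 0.716 mm.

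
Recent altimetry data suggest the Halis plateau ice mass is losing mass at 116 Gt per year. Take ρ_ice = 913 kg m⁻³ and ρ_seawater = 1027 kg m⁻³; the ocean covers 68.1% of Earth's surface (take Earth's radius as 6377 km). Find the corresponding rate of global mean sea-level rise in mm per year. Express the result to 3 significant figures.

ρ_w = 1027 kg m⁻³. Annual water volume added = 116 Gt / ρ_w = 1.160×10^14 kg / 1027 kg m⁻³ = 1.130×10^11 m³.
Δh per year = 1.130×10^11 / 3.48×10^14 = 3.25×10^-4 m = 0.325 mm.

≈ 0.325 mm/yr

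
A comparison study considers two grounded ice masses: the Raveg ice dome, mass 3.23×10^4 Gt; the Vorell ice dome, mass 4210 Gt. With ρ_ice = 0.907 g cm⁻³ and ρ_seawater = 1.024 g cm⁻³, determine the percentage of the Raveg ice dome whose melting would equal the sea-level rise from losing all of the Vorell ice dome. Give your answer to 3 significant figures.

Equal sea-level rise means equal mass of meltwater, i.e. equal mass of ice lost.
Ice mass of Vorell: 4.210×10^15 kg; ice mass of Raveg: 3.230×10^16 kg.
Fraction required = 4.210×10^15 / 3.230×10^16 = 0.130 → 13.0 %.

≈ 13.0 %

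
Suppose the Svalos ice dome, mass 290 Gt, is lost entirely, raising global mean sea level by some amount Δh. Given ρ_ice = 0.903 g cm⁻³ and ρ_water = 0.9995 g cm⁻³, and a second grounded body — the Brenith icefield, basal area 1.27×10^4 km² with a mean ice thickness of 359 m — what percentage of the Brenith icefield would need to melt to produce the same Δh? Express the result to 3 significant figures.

Equal sea-level rise means equal mass of meltwater, i.e. equal mass of ice lost.
Ice mass of Svalos: 2.900×10^14 kg; ice mass of Brenith: 4.117×10^15 kg.
Fraction required = 2.900×10^14 / 4.117×10^15 = 0.0704 → 7.04 %.

≈ 7.04 %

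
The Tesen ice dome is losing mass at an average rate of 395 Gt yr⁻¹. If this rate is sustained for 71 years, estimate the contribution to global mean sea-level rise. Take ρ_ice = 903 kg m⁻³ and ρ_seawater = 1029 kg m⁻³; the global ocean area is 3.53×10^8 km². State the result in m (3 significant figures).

Total mass lost = 395 Gt/yr × 71 yr = 2.804×10^4 Gt = 2.804×10^16 kg.
ρ_w = 1029 kg m⁻³, so water volume = 2.804×10^16 / 1029 = 2.725×10^13 m³.
Δh = 2.725×10^13 / 3.53×10^14 = 0.0772 m.

≈ 0.0772 m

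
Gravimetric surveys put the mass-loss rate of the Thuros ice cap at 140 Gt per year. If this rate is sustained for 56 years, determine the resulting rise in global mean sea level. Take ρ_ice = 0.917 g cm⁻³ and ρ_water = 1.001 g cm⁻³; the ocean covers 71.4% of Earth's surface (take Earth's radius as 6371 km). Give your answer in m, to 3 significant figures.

≈ 0.0215 m

Total mass lost = 140 Gt/yr × 56 yr = 7840 Gt = 7.840×10^15 kg.
ρ_w = 1.001 g cm⁻³ = 1001 kg m⁻³, so water volume = 7.840×10^15 / 1001 = 7.832×10^12 m³.
Δh = 7.832×10^12 / 3.64×10^14 = 0.0215 m.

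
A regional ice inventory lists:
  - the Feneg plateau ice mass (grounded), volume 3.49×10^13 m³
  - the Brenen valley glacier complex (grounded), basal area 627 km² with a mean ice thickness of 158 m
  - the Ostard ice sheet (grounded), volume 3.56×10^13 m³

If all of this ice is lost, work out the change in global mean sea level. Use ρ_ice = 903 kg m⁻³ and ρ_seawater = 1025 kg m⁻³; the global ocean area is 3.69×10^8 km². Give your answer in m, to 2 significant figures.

≈ 0.17 m

Feneg: 3.49×10^13 m³ × (903/1025) = 3.075×10^13 m³ of water.
Brenen: ice volume = 627 km² × 158 m = 99.07 km³; 99.07 × (903/1025) = 87.27 km³ of water.
Ostard: 3.56×10^13 m³ × (903/1025) = 3.136×10^13 m³ of water.
Total added water ≈ 6.220×10^13 m³ over 3.69×10^14 m² → Δh = 0.169 m.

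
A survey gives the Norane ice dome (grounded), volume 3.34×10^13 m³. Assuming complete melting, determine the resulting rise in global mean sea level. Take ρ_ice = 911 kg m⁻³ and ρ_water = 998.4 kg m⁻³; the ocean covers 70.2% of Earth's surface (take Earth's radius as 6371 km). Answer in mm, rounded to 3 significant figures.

Norane: 3.34×10^13 m³ × (911/998.4) = 3.048×10^13 m³ of water.
Spread over 3.58×10^14 m² of ocean, Δh = 3.048×10^13 / 3.58×10^14 = 0.0851 m = 85.1 mm.

≈ 85.1 mm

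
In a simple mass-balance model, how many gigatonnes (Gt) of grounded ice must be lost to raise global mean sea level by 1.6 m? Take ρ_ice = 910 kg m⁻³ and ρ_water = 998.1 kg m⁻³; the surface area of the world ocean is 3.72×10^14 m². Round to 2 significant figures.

Required water volume = Δh × A = 1.6 m × 3.72×10^14 m² = 5.952×10^14 m³.
ρ_w = 998.1 kg m⁻³, so the mass of water = 5.952×10^14 m³ × 998.1 kg m⁻³ = 5.941×10^17 kg = 5.9×10^5 Gt (and the same mass of ice, by conservation).

≈ 5.9×10^5 Gt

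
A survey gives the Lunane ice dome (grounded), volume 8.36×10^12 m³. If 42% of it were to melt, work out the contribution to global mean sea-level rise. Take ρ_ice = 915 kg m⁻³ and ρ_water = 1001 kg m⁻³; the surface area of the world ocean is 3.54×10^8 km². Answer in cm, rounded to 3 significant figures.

Lunane: 0.42 × 8.36×10^12 m³ × (915/1001) = 3.210×10^12 m³ of water.
Spread over 3.54×10^14 m² of ocean, Δh = 3.210×10^12 / 3.54×10^14 = 9.07×10^-3 m = 0.907 cm.

≈ 0.907 cm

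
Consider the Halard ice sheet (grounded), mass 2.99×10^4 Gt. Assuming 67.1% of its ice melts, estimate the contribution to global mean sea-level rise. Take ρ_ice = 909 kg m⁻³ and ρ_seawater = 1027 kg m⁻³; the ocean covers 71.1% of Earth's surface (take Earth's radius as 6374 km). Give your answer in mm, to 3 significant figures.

≈ 53.8 mm

Halard: 0.671 × 2.99×10^4 Gt = 2.006×10^16 kg; dividing by ρ_w = 1027 kg m⁻³ gives 1.954×10^13 m³ of water.
Spread over 3.63×10^14 m² of ocean, Δh = 1.954×10^13 / 3.63×10^14 = 0.0538 m = 53.8 mm.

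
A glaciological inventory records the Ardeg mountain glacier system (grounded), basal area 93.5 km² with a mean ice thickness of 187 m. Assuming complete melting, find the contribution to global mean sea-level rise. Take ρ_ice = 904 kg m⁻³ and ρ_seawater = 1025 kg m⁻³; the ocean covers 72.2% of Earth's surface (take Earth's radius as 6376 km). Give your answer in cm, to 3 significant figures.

Ardeg: ice volume = 93.5 km² × 187 m = 17.48 km³; 17.48 × (904/1025) = 15.42 km³ of water.
Spread over 3.69×10^14 m² of ocean, Δh = 1.542×10^10 / 3.69×10^14 = 4.18×10^-5 m = 4.18×10^-3 cm.

≈ 4.18×10^-3 cm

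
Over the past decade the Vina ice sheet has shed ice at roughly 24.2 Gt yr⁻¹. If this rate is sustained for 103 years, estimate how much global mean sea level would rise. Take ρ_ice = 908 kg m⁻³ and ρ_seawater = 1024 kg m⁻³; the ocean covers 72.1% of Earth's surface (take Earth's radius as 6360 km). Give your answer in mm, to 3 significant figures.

≈ 6.64 mm

Total mass lost = 24.2 Gt/yr × 103 yr = 2493 Gt = 2.493×10^15 kg.
ρ_w = 1024 kg m⁻³, so water volume = 2.493×10^15 / 1024 = 2.434×10^12 m³.
Δh = 2.434×10^12 / 3.66×10^14 = 6.64×10^-3 m = 6.64 mm.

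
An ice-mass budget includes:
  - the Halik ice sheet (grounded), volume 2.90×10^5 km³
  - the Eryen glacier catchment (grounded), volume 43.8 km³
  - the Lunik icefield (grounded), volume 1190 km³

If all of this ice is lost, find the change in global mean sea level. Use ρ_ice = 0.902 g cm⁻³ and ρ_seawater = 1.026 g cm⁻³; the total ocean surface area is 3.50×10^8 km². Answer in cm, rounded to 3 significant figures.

≈ 73.2 cm

Halik: 2.90×10^5 km³ × (902/1026) = 2.550×10^5 km³ of water.
Eryen: 43.8 km³ × (902/1026) = 38.51 km³ of water.
Lunik: 1190 km³ × (902/1026) = 1046 km³ of water.
Total added water ≈ 2.560×10^14 m³ over 3.50×10^14 m² → Δh = 0.732 m = 73.2 cm.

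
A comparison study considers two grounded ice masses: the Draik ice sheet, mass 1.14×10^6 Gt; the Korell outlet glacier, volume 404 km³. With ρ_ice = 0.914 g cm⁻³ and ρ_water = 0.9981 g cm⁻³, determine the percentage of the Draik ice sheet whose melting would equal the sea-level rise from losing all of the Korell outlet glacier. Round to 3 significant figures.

Equal sea-level rise means equal mass of meltwater, i.e. equal mass of ice lost.
Ice mass of Korell: 3.693×10^14 kg; ice mass of Draik: 1.140×10^18 kg.
Fraction required = 3.693×10^14 / 1.140×10^18 = 3.24×10^-4 → 0.0324 %.

≈ 0.0324 %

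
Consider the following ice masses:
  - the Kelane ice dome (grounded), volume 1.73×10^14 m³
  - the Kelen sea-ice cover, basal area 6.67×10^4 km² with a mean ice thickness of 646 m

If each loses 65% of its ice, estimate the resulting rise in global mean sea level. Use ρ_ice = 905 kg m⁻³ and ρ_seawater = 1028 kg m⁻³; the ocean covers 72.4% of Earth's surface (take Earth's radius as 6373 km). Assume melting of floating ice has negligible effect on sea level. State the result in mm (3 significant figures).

Kelane: 0.65 × 1.73×10^14 m³ × (905/1028) = 9.900×10^13 m³ of water.
The Kelen sea-ice cover is floating and already displaces its own weight of water, so its melt adds essentially nothing to sea level.
Total added water ≈ 9.900×10^13 m³ over 3.70×10^14 m² → Δh = 0.268 m = 268 mm.

≈ 268 mm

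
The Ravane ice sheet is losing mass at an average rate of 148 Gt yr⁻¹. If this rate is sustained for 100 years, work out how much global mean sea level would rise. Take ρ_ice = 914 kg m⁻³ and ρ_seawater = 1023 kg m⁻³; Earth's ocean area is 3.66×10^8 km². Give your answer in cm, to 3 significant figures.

Total mass lost = 148 Gt/yr × 100 yr = 1.480×10^4 Gt = 1.480×10^16 kg.
ρ_w = 1023 kg m⁻³, so water volume = 1.480×10^16 / 1023 = 1.447×10^13 m³.
Δh = 1.447×10^13 / 3.66×10^14 = 0.0395 m = 3.95 cm.

≈ 3.95 cm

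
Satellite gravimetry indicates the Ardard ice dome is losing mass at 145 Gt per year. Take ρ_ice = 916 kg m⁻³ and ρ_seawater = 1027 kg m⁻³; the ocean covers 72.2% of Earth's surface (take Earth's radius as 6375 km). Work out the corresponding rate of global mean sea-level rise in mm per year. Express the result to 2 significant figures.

≈ 0.38 mm/yr

ρ_w = 1027 kg m⁻³. Annual water volume added = 145 Gt / ρ_w = 1.450×10^14 kg / 1027 kg m⁻³ = 1.412×10^11 m³.
Δh per year = 1.412×10^11 / 3.69×10^14 = 3.83×10^-4 m = 0.38 mm.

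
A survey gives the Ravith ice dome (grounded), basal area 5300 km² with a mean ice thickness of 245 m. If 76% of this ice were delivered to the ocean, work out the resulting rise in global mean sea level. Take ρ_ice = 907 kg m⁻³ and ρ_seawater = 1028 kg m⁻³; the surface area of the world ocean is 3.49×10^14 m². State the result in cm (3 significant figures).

≈ 0.249 cm

Ravith: ice volume = 5300 km² × 245 m = 1298 km³; 0.76 × 1298 × (907/1028) = 870.7 km³ of water.
Spread over 3.49×10^14 m² of ocean, Δh = 8.707×10^11 / 3.49×10^14 = 2.49×10^-3 m = 0.249 cm.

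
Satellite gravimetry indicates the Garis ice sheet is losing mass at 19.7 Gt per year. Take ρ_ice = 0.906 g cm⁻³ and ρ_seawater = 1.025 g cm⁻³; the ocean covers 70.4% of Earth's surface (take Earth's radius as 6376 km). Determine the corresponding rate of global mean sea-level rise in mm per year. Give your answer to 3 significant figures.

ρ_w = 1.025 g cm⁻³ = 1025 kg m⁻³. Annual water volume added = 19.7 Gt / ρ_w = 1.970×10^13 kg / 1025 kg m⁻³ = 1.922×10^10 m³.
Δh per year = 1.922×10^10 / 3.60×10^14 = 5.34×10^-5 m = 0.0534 mm.

≈ 0.0534 mm/yr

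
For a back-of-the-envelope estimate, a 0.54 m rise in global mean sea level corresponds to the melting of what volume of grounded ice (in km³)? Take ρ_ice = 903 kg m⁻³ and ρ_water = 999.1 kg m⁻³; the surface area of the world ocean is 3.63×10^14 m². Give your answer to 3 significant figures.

Required water volume = Δh × A = 0.54 m × 3.63×10^14 m² = 1.960×10^14 m³ = 1.960×10^5 km³.
Ice volume = water volume × ρ_w/ρ_ice = 1.960×10^5 × 999.1/903 = 2.17×10^5 km³.

≈ 2.17×10^5 km³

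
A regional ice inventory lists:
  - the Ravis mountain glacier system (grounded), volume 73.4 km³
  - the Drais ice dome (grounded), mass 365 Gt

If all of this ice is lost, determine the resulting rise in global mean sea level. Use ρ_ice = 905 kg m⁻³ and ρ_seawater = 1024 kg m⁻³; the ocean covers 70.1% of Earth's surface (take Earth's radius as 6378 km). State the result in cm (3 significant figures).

≈ 0.118 cm

Ravis: 73.4 km³ × (905/1024) = 64.87 km³ of water.
Drais: 365 Gt = 3.650×10^14 kg; dividing by ρ_w = 1024 kg m⁻³ gives 3.564×10^11 m³ of water.
Total added water ≈ 4.213×10^11 m³ over 3.58×10^14 m² → Δh = 1.18×10^-3 m = 0.118 cm.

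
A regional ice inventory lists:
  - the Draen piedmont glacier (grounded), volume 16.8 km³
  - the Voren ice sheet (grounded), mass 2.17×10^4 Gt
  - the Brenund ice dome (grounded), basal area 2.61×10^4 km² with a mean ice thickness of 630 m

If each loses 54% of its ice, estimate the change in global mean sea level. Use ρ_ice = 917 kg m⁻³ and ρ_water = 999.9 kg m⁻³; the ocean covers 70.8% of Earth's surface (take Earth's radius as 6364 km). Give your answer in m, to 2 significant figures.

≈ 0.055 m

Draen: 0.54 × 16.8 km³ × (917/999.9) = 8.320 km³ of water.
Voren: 0.54 × 2.17×10^4 Gt = 1.172×10^16 kg; dividing by ρ_w = 999.9 kg m⁻³ gives 1.172×10^13 m³ of water.
Brenund: ice volume = 2.61×10^4 km² × 630 m = 1.644×10^4 km³; 0.54 × 1.644×10^4 × (917/999.9) = 8143 km³ of water.
Total added water ≈ 1.987×10^13 m³ over 3.60×10^14 m² → Δh = 0.0551 m.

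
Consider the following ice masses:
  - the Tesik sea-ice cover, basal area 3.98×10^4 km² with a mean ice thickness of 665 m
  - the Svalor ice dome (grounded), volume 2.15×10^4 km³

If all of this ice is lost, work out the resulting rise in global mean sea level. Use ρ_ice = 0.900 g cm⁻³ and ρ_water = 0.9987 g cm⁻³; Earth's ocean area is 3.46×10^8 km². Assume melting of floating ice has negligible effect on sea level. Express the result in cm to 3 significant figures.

The Tesik sea-ice cover is floating and already displaces its own weight of water, so its melt adds essentially nothing to sea level.
Svalor: 2.15×10^4 km³ × (900/998.7) = 1.938×10^4 km³ of water.
Total added water ≈ 1.938×10^13 m³ over 3.46×10^14 m² → Δh = 0.0560 m = 5.60 cm.

≈ 5.60 cm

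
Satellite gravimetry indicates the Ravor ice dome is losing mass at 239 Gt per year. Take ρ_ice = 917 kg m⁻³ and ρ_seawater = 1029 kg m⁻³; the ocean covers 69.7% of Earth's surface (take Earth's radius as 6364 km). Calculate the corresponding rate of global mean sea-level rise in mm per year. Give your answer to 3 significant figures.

ρ_w = 1029 kg m⁻³. Annual water volume added = 239 Gt / ρ_w = 2.390×10^14 kg / 1029 kg m⁻³ = 2.323×10^11 m³.
Δh per year = 2.323×10^11 / 3.55×10^14 = 6.55×10^-4 m = 0.655 mm.

≈ 0.655 mm/yr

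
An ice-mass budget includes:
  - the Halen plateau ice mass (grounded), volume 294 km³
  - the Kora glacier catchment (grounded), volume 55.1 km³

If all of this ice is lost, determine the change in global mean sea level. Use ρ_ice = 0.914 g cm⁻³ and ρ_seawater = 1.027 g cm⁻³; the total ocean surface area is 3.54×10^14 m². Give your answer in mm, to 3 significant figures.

Halen: 294 km³ × (914/1027) = 261.7 km³ of water.
Kora: 55.1 km³ × (914/1027) = 49.04 km³ of water.
Total added water ≈ 3.107×10^11 m³ over 3.54×10^14 m² → Δh = 8.78×10^-4 m = 0.878 mm.

≈ 0.878 mm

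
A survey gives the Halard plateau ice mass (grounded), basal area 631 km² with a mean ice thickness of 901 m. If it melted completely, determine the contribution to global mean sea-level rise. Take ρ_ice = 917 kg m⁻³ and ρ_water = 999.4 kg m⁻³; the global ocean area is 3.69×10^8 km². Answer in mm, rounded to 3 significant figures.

≈ 1.41 mm

Halard: ice volume = 631 km² × 901 m = 568.5 km³; 568.5 × (917/999.4) = 521.7 km³ of water.
Spread over 3.69×10^14 m² of ocean, Δh = 5.217×10^11 / 3.69×10^14 = 1.41×10^-3 m = 1.41 mm.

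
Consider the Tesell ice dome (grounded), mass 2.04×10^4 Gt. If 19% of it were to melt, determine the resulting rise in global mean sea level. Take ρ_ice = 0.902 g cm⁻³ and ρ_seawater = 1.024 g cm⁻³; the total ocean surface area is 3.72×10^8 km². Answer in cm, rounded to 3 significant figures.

≈ 1.02 cm

Tesell: 0.19 × 2.04×10^4 Gt = 3.876×10^15 kg; dividing by ρ_w = 1.024 g cm⁻³ = 1024 kg m⁻³ gives 3.785×10^12 m³ of water.
Spread over 3.72×10^14 m² of ocean, Δh = 3.785×10^12 / 3.72×10^14 = 0.0102 m = 1.02 cm.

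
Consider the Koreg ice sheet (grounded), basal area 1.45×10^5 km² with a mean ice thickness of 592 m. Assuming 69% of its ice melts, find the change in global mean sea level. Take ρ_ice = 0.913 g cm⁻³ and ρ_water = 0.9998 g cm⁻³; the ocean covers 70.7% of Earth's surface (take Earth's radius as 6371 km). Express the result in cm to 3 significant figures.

≈ 15.0 cm

Koreg: ice volume = 1.45×10^5 km² × 592 m = 8.584×10^4 km³; 0.69 × 8.584×10^4 × (913/999.8) = 5.409×10^4 km³ of water.
Spread over 3.61×10^14 m² of ocean, Δh = 5.409×10^13 / 3.61×10^14 = 0.150 m = 15.0 cm.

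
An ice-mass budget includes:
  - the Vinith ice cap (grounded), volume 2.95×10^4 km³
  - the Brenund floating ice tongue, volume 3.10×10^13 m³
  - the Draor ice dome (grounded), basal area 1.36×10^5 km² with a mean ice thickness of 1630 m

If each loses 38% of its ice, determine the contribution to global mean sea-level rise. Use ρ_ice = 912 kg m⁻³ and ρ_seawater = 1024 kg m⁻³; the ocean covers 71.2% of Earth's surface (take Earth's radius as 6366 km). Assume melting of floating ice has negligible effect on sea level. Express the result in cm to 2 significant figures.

≈ 23 cm

Vinith: 0.38 × 2.95×10^4 km³ × (912/1024) = 9984 km³ of water.
The Brenund floating ice tongue is floating and already displaces its own weight of water, so its melt adds essentially nothing to sea level.
Draor: ice volume = 1.36×10^5 km² × 1630 m = 2.217×10^5 km³; 0.38 × 2.217×10^5 × (912/1024) = 7.502×10^4 km³ of water.
Total added water ≈ 8.501×10^13 m³ over 3.63×10^14 m² → Δh = 0.234 m = 23 cm.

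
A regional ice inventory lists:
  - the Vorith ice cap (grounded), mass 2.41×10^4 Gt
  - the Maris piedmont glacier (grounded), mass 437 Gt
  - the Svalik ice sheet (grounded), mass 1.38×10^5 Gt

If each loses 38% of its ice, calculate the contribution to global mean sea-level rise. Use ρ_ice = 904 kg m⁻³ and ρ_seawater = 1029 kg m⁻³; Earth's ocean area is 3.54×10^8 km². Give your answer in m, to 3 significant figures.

≈ 0.170 m

Vorith: 0.38 × 2.41×10^4 Gt = 9.158×10^15 kg; dividing by ρ_w = 1029 kg m⁻³ gives 8.900×10^12 m³ of water.
Maris: 0.38 × 437 Gt = 1.661×10^14 kg; dividing by ρ_w = 1029 kg m⁻³ gives 1.614×10^11 m³ of water.
Svalik: 0.38 × 1.38×10^5 Gt = 5.244×10^16 kg; dividing by ρ_w = 1029 kg m⁻³ gives 5.096×10^13 m³ of water.
Total added water ≈ 6.002×10^13 m³ over 3.54×10^14 m² → Δh = 0.170 m.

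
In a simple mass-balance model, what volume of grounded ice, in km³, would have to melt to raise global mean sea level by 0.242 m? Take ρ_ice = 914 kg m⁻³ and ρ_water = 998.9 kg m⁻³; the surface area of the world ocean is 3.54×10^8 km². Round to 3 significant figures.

≈ 9.36×10^4 km³

Required water volume = Δh × A = 0.242 m × 3.54×10^14 m² = 8.567×10^13 m³ = 8.567×10^4 km³.
Ice volume = water volume × ρ_w/ρ_ice = 8.567×10^4 × 998.9/914 = 9.36×10^4 km³.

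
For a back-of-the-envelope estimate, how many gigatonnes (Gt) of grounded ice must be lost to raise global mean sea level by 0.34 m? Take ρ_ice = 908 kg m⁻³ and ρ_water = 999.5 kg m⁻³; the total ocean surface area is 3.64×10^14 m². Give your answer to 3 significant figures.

≈ 1.24×10^5 Gt

Required water volume = Δh × A = 0.34 m × 3.64×10^14 m² = 1.238×10^14 m³.
ρ_w = 999.5 kg m⁻³, so the mass of water = 1.238×10^14 m³ × 999.5 kg m⁻³ = 1.237×10^17 kg = 1.24×10^5 Gt (and the same mass of ice, by conservation).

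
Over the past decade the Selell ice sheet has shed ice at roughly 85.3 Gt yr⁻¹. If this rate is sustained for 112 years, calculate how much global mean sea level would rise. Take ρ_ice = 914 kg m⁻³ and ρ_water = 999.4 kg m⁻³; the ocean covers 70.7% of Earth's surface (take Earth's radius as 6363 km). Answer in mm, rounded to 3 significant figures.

≈ 26.6 mm

Total mass lost = 85.3 Gt/yr × 112 yr = 9554 Gt = 9.554×10^15 kg.
ρ_w = 999.4 kg m⁻³, so water volume = 9.554×10^15 / 999.4 = 9.559×10^12 m³.
Δh = 9.559×10^12 / 3.60×10^14 = 0.0266 m = 26.6 mm.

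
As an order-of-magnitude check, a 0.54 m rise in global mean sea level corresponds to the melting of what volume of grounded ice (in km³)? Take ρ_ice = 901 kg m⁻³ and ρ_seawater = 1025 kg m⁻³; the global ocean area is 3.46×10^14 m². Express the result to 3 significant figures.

Required water volume = Δh × A = 0.54 m × 3.46×10^14 m² = 1.868×10^14 m³ = 1.868×10^5 km³.
Ice volume = water volume × ρ_w/ρ_ice = 1.868×10^5 × 1025/901 = 2.13×10^5 km³.

≈ 2.13×10^5 km³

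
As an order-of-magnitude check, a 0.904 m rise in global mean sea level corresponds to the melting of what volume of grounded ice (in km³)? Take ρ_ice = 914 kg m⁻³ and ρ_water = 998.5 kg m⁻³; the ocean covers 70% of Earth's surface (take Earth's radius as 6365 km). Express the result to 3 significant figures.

Required water volume = Δh × A = 0.904 m × 3.56×10^14 m² = 3.222×10^14 m³ = 3.222×10^5 km³.
Ice volume = water volume × ρ_w/ρ_ice = 3.222×10^5 × 998.5/914 = 3.52×10^5 km³.

≈ 3.52×10^5 km³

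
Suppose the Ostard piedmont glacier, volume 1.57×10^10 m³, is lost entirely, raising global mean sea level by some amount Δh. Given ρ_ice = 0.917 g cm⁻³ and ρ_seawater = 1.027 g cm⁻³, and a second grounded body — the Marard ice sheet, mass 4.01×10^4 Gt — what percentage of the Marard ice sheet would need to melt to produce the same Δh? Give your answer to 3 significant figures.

≈ 0.0359 %

Equal sea-level rise means equal mass of meltwater, i.e. equal mass of ice lost.
Ice mass of Ostard: 1.440×10^13 kg; ice mass of Marard: 4.010×10^16 kg.
Fraction required = 1.440×10^13 / 4.010×10^16 = 3.59×10^-4 → 0.0359 %.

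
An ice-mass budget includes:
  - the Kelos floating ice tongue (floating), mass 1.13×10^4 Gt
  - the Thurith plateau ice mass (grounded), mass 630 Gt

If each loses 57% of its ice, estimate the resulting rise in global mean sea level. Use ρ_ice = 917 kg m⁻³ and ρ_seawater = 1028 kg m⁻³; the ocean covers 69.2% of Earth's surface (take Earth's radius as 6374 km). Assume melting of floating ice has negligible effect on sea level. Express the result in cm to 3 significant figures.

The Kelos floating ice tongue is floating and already displaces its own weight of water, so its melt adds essentially nothing to sea level.
Thurith: 0.57 × 630 Gt = 3.591×10^14 kg; dividing by ρ_w = 1028 kg m⁻³ gives 3.493×10^11 m³ of water.
Total added water ≈ 3.493×10^11 m³ over 3.53×10^14 m² → Δh = 9.89×10^-4 m = 0.0989 cm.

≈ 0.0989 cm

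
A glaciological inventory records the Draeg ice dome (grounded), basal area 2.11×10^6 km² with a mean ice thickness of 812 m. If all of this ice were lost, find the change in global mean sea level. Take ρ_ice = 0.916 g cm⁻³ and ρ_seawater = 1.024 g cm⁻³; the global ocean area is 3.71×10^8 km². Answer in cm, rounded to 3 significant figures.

Draeg: ice volume = 2.11×10^6 km² × 812 m = 1.713×10^6 km³; 1.713×10^6 × (916/1024) = 1.533×10^6 km³ of water.
Spread over 3.71×10^14 m² of ocean, Δh = 1.533×10^15 / 3.71×10^14 = 4.13 m = 413 cm.

≈ 413 cm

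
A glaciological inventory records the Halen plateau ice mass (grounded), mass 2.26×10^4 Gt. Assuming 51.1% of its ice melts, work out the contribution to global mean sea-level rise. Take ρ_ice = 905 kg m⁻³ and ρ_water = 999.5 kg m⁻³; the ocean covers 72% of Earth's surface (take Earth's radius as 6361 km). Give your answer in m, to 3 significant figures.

≈ 0.0316 m

Halen: 0.511 × 2.26×10^4 Gt = 1.155×10^16 kg; dividing by ρ_w = 999.5 kg m⁻³ gives 1.155×10^13 m³ of water.
Spread over 3.66×10^14 m² of ocean, Δh = 1.155×10^13 / 3.66×10^14 = 0.0316 m.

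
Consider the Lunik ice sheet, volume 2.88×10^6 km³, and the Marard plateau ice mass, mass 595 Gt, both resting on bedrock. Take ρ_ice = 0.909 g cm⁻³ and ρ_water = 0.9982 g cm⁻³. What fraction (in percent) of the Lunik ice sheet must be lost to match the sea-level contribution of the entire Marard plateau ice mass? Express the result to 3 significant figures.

Equal sea-level rise means equal mass of meltwater, i.e. equal mass of ice lost.
Ice mass of Marard: 5.950×10^14 kg; ice mass of Lunik: 2.618×10^18 kg.
Fraction required = 5.950×10^14 / 2.618×10^18 = 2.27×10^-4 → 0.0227 %.

≈ 0.0227 %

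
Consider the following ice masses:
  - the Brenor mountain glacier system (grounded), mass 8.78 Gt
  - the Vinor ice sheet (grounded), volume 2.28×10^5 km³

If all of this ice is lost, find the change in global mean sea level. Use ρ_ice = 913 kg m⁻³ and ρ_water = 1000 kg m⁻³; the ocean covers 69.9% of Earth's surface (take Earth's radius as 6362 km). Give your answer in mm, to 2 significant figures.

≈ 590 mm

Brenor: 8.78 Gt = 8.780×10^12 kg; dividing by ρ_w = 1000 kg m⁻³ gives 8.780×10^9 m³ of water.
Vinor: 2.28×10^5 km³ × (913/1000) = 2.082×10^5 km³ of water.
Total added water ≈ 2.082×10^14 m³ over 3.56×10^14 m² → Δh = 0.586 m = 590 mm.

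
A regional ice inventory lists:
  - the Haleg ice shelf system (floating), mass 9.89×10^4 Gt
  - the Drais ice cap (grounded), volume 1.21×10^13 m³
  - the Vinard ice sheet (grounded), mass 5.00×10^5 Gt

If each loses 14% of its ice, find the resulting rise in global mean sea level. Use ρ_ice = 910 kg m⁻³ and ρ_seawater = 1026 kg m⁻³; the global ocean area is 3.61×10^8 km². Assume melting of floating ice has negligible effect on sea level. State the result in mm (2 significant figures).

The Haleg ice shelf system is floating and already displaces its own weight of water, so its melt adds essentially nothing to sea level.
Drais: 0.14 × 1.21×10^13 m³ × (910/1026) = 1.502×10^12 m³ of water.
Vinard: 0.14 × 5.00×10^5 Gt = 7.000×10^16 kg; dividing by ρ_w = 1026 kg m⁻³ gives 6.823×10^13 m³ of water.
Total added water ≈ 6.973×10^13 m³ over 3.61×10^14 m² → Δh = 0.193 m = 190 mm.

≈ 190 mm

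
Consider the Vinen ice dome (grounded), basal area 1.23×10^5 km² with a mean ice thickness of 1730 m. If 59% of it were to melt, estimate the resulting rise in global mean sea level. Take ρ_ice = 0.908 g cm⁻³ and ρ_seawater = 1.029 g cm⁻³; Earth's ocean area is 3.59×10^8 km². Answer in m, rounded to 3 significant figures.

≈ 0.309 m

Vinen: ice volume = 1.23×10^5 km² × 1730 m = 2.128×10^5 km³; 0.59 × 2.128×10^5 × (908/1029) = 1.108×10^5 km³ of water.
Spread over 3.59×10^14 m² of ocean, Δh = 1.108×10^14 / 3.59×10^14 = 0.309 m.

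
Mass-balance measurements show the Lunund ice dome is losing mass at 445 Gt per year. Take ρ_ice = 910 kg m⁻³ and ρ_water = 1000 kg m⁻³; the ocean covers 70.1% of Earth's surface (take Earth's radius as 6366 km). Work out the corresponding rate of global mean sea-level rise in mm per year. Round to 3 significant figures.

ρ_w = 1000 kg m⁻³. Annual water volume added = 445 Gt / ρ_w = 4.450×10^14 kg / 1000 kg m⁻³ = 4.450×10^11 m³.
Δh per year = 4.450×10^11 / 3.57×10^14 = 1.25×10^-3 m = 1.25 mm.

≈ 1.25 mm/yr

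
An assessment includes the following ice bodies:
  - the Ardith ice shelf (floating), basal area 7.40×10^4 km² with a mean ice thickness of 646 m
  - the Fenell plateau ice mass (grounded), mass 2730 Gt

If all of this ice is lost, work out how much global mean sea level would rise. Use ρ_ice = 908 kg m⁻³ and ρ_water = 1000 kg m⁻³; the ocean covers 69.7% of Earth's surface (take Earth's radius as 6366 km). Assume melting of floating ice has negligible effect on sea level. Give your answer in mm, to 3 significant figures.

The Ardith ice shelf is floating and already displaces its own weight of water, so its melt adds essentially nothing to sea level.
Fenell: 2730 Gt = 2.730×10^15 kg; dividing by ρ_w = 1000 kg m⁻³ gives 2.730×10^12 m³ of water.
Total added water ≈ 2.730×10^12 m³ over 3.55×10^14 m² → Δh = 7.69×10^-3 m = 7.69 mm.

≈ 7.69 mm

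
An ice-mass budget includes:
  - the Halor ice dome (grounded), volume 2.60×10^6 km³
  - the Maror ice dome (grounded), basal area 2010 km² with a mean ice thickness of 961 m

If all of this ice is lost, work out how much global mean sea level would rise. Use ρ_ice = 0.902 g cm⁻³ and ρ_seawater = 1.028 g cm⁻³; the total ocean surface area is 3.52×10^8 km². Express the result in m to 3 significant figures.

≈ 6.49 m

Halor: 2.60×10^6 km³ × (902/1028) = 2.281×10^6 km³ of water.
Maror: ice volume = 2010 km² × 961 m = 1932 km³; 1932 × (902/1028) = 1695 km³ of water.
Total added water ≈ 2.283×10^15 m³ over 3.52×10^14 m² → Δh = 6.49 m.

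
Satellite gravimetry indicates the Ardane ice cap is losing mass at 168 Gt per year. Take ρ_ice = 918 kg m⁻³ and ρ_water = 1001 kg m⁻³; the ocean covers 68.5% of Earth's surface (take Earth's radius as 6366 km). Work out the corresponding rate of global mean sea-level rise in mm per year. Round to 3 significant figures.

≈ 0.481 mm/yr

ρ_w = 1001 kg m⁻³. Annual water volume added = 168 Gt / ρ_w = 1.680×10^14 kg / 1001 kg m⁻³ = 1.678×10^11 m³.
Δh per year = 1.678×10^11 / 3.49×10^14 = 4.81×10^-4 m = 0.481 mm.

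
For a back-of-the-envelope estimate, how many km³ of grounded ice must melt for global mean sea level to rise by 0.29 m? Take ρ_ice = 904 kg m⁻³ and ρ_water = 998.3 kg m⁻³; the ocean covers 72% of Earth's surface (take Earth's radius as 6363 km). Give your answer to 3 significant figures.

≈ 1.17×10^5 km³

Required water volume = Δh × A = 0.29 m × 3.66×10^14 m² = 1.062×10^14 m³ = 1.062×10^5 km³.
Ice volume = water volume × ρ_w/ρ_ice = 1.062×10^5 × 998.3/904 = 1.17×10^5 km³.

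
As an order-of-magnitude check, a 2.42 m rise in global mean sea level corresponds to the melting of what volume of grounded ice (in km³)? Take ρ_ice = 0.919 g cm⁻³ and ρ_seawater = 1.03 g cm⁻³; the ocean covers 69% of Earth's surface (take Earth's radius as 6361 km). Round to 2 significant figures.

≈ 9.5×10^5 km³

Required water volume = Δh × A = 2.42 m × 3.51×10^14 m² = 8.490×10^14 m³ = 8.490×10^5 km³.
Ice volume = water volume × ρ_w/ρ_ice = 8.490×10^5 × 1030/919 = 9.5×10^5 km³.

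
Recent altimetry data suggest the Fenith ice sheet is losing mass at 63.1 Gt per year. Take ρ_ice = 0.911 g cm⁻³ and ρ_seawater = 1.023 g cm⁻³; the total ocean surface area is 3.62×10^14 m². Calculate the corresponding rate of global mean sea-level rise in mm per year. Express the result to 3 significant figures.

≈ 0.170 mm/yr

ρ_w = 1.023 g cm⁻³ = 1023 kg m⁻³. Annual water volume added = 63.1 Gt / ρ_w = 6.310×10^13 kg / 1023 kg m⁻³ = 6.168×10^10 m³.
Δh per year = 6.168×10^10 / 3.62×10^14 = 1.70×10^-4 m = 0.170 mm.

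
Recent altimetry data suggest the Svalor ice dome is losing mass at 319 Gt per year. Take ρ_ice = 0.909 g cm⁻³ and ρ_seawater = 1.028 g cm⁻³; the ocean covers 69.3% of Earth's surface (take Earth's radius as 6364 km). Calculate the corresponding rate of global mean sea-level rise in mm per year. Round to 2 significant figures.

≈ 0.88 mm/yr

ρ_w = 1.028 g cm⁻³ = 1028 kg m⁻³. Annual water volume added = 319 Gt / ρ_w = 3.190×10^14 kg / 1028 kg m⁻³ = 3.103×10^11 m³.
Δh per year = 3.103×10^11 / 3.53×10^14 = 8.80×10^-4 m = 0.88 mm.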